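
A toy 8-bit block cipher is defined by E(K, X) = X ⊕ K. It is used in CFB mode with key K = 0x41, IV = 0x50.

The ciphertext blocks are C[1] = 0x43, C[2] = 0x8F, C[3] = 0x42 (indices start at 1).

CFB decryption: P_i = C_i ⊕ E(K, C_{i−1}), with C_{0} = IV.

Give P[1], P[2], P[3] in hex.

P[1]: E(K, 0x50) = 0x11; 0x43 ⊕ 0x11 = 0x52.
P[2]: E(K, 0x43) = 0x02; 0x8F ⊕ 0x02 = 0x8D.
P[3]: E(K, 0x8F) = 0xCE; 0x42 ⊕ 0xCE = 0x8C.

P[1] = 0x52, P[2] = 0x8D, P[3] = 0x8C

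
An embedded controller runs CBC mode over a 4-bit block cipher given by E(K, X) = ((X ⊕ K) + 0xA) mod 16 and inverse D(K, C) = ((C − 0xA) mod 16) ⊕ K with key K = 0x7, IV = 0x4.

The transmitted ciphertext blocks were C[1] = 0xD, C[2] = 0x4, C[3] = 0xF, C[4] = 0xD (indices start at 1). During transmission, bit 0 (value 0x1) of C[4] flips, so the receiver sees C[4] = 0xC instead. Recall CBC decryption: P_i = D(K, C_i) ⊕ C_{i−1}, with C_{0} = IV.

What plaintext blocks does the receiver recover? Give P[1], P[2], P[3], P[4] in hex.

P[1] = 0x0, P[2] = 0x0, P[3] = 0x6, P[4] = 0xA

Only C[4] changed, to 0xC. In CBC, a change in C_i garbles P_i and flips the same bit in P_{i+1}. Decrypting the received ciphertext:
P[1]: D(K, 0xD) = 0x4; 0x4 ⊕ 0x4 = 0x0.
P[2]: D(K, 0x4) = 0xD; 0xD ⊕ 0xD = 0x0.
P[3]: D(K, 0xF) = 0x2; 0x2 ⊕ 0x4 = 0x6.
P[4]: D(K, 0xC) = 0x5; 0x5 ⊕ 0xF = 0xA.
Blocks that differ from the original plaintext: P[4].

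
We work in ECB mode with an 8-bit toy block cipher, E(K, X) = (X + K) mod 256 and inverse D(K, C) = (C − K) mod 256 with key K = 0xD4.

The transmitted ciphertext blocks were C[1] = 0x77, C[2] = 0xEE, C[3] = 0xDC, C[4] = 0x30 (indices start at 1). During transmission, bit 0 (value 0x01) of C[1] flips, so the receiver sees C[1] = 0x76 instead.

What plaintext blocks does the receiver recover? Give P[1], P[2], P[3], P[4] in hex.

P[1] = 0xA2, P[2] = 0x1A, P[3] = 0x08, P[4] = 0x5C

ECB decryption: P_i = D(K, C_i).
Only C[1] changed, to 0x76. In ECB, a change in C_i affects only P_i. Decrypting the received ciphertext:
P[1]: D(K, 0x76) = 0xA2.
P[2]: D(K, 0xEE) = 0x1A.
P[3]: D(K, 0xDC) = 0x08.
P[4]: D(K, 0x30) = 0x5C.
Blocks that differ from the original plaintext: P[1].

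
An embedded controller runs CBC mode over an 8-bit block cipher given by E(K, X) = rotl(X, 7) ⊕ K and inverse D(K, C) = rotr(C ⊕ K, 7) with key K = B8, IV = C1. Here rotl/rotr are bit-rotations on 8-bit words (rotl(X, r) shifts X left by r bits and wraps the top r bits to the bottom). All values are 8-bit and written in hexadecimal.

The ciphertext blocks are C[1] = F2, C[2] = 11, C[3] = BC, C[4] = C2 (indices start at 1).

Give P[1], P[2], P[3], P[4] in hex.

P[1] = 55, P[2] = A1, P[3] = 19, P[4] = 48

CBC decryption: P_i = D(K, C_i) ⊕ C_{i−1}, with C_{0} = IV.
P[1]: D(K, F2) = 94; 94 ⊕ C1 = 55.
P[2]: D(K, 11) = 53; 53 ⊕ F2 = A1.
P[3]: D(K, BC) = 08; 08 ⊕ 11 = 19.
P[4]: D(K, C2) = F4; F4 ⊕ BC = 48.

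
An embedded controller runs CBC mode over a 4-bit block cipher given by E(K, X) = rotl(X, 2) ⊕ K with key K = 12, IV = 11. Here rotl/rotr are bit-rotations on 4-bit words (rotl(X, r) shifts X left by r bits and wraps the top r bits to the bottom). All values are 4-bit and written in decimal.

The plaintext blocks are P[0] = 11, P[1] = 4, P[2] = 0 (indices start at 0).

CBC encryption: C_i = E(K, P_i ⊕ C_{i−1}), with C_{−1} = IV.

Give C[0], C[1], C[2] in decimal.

C[0] = 12, C[1] = 14, C[2] = 7

C[0]: P[0] ⊕ 11 = 0; E(K, 0) = 12.
C[1]: P[1] ⊕ 12 = 8; E(K, 8) = 14.
C[2]: P[2] ⊕ 14 = 14; E(K, 14) = 7.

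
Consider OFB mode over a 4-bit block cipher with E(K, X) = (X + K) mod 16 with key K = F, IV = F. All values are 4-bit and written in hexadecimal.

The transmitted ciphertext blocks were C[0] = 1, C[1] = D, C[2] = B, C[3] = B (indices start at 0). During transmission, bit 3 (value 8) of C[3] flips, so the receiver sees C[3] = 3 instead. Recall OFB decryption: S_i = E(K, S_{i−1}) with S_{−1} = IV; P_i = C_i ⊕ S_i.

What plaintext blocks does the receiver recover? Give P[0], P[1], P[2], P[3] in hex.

Only C[3] changed, to 3. In OFB, a change in C_i flips the same bit in P_i only; the keystream is unaffected. Decrypting the received ciphertext:
P[0]: S = E(K, F) = E; 1 ⊕ E = F.
P[1]: S = E(K, E) = D; D ⊕ D = 0.
P[2]: S = E(K, D) = C; B ⊕ C = 7.
P[3]: S = E(K, C) = B; 3 ⊕ B = 8.
Blocks that differ from the original plaintext: P[3].

P[0] = F, P[1] = 0, P[2] = 7, P[3] = 8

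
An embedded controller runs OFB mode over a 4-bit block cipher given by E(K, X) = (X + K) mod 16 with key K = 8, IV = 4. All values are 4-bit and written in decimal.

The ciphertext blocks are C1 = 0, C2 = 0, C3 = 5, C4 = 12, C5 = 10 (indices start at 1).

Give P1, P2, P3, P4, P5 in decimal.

OFB decryption: S_i = E(K, S_{i−1}) with S_{0} = IV; P_i = C_i ⊕ S_i.
P1: S = E(K, 4) = 12; 0 ⊕ 12 = 12.
P2: S = E(K, 12) = 4; 0 ⊕ 4 = 4.
P3: S = E(K, 4) = 12; 5 ⊕ 12 = 9.
P4: S = E(K, 12) = 4; 12 ⊕ 4 = 8.
P5: S = E(K, 4) = 12; 10 ⊕ 12 = 6.

P1 = 12, P2 = 4, P3 = 9, P4 = 8, P5 = 6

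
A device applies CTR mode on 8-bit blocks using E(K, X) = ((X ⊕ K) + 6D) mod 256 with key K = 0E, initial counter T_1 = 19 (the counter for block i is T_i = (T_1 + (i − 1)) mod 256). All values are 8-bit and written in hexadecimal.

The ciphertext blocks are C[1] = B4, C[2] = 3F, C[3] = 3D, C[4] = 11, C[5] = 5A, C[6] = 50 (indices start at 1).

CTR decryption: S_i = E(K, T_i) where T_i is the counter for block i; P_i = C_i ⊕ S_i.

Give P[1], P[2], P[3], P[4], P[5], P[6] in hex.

P[1]: T = 19, S = E(K, T) = 84; B4 ⊕ 84 = 30.
P[2]: T = 1A, S = E(K, T) = 81; 3F ⊕ 81 = BE.
P[3]: T = 1B, S = E(K, T) = 82; 3D ⊕ 82 = BF.
P[4]: T = 1C, S = E(K, T) = 7F; 11 ⊕ 7F = 6E.
P[5]: T = 1D, S = E(K, T) = 80; 5A ⊕ 80 = DA.
P[6]: T = 1E, S = E(K, T) = 7D; 50 ⊕ 7D = 2D.

P[1] = 30, P[2] = BE, P[3] = BF, P[4] = 6E, P[5] = DA, P[6] = 2D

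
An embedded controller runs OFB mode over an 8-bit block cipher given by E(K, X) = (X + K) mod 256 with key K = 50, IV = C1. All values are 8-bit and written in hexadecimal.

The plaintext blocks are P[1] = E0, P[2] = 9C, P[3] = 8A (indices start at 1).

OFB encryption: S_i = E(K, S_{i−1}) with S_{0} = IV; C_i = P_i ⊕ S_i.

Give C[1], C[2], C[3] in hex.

C[1]: S = E(K, C1) = 11; E0 ⊕ 11 = F1.
C[2]: S = E(K, 11) = 61; 9C ⊕ 61 = FD.
C[3]: S = E(K, 61) = B1; 8A ⊕ B1 = 3B.

C[1] = F1, C[2] = FD, C[3] = 3B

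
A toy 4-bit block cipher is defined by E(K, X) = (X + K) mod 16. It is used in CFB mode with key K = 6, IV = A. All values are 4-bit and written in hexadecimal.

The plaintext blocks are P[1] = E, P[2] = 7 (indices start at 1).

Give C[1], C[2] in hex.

C[1] = E, C[2] = 3

CFB encryption: C_i = P_i ⊕ E(K, C_{i−1}), with C_{0} = IV.
C[1]: E(K, A) = 0; E ⊕ 0 = E.
C[2]: E(K, E) = 4; 7 ⊕ 4 = 3.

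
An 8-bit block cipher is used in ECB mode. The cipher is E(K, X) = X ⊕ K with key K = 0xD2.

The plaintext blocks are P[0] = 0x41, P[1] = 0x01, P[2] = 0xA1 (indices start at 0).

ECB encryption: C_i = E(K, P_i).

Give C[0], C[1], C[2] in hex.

C[0]: E(K, 0x41) = 0x93.
C[1]: E(K, 0x01) = 0xD3.
C[2]: E(K, 0xA1) = 0x73.

C[0] = 0x93, C[1] = 0xD3, C[2] = 0x73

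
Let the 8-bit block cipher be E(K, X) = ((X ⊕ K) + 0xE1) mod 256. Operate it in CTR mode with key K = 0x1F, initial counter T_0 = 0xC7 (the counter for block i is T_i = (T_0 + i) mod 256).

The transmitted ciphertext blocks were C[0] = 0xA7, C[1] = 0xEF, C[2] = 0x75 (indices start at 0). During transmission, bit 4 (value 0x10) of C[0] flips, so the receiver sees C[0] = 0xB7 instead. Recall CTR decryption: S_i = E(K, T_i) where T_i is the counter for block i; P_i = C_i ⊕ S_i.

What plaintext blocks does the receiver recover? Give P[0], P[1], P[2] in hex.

P[0] = 0x0E, P[1] = 0x57, P[2] = 0xC2

Only C[0] changed, to 0xB7. In CTR, a change in C_i flips the same bit in P_i only; the keystream is unaffected. Decrypting the received ciphertext:
P[0]: T = 0xC7, S = E(K, T) = 0xB9; 0xB7 ⊕ 0xB9 = 0x0E.
P[1]: T = 0xC8, S = E(K, T) = 0xB8; 0xEF ⊕ 0xB8 = 0x57.
P[2]: T = 0xC9, S = E(K, T) = 0xB7; 0x75 ⊕ 0xB7 = 0xC2.
Blocks that differ from the original plaintext: P[0].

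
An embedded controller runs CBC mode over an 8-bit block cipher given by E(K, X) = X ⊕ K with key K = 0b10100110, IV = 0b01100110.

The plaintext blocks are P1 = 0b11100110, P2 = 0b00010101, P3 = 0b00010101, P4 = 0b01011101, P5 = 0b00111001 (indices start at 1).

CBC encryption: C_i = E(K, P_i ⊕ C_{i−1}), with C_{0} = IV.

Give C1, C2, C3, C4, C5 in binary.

C1: P1 ⊕ 0b01100110 = 0b10000000; E(K, 0b10000000) = 0b00100110.
C2: P2 ⊕ 0b00100110 = 0b00110011; E(K, 0b00110011) = 0b10010101.
C3: P3 ⊕ 0b10010101 = 0b10000000; E(K, 0b10000000) = 0b00100110.
C4: P4 ⊕ 0b00100110 = 0b01111011; E(K, 0b01111011) = 0b11011101.
C5: P5 ⊕ 0b11011101 = 0b11100100; E(K, 0b11100100) = 0b01000010.

C1 = 0b00100110, C2 = 0b10010101, C3 = 0b00100110, C4 = 0b11011101, C5 = 0b01000010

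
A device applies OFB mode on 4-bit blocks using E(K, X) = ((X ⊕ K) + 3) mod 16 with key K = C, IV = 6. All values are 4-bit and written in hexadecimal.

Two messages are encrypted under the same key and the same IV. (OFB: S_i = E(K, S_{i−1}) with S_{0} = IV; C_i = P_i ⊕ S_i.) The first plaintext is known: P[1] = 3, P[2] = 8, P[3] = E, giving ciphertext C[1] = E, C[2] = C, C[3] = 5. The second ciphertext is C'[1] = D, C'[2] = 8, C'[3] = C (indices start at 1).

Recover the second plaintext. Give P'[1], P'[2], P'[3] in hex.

P'[1] = 0, P'[2] = C, P'[3] = 7

In OFB with a reused IV, both messages share the same keystream S_i, so C_i ⊕ C'_i = P_i ⊕ P'_i and thus P'_i = P_i ⊕ C_i ⊕ C'_i.
P'[1]: 3 ⊕ E ⊕ D = 0.
P'[2]: 8 ⊕ C ⊕ 8 = C.
P'[3]: E ⊕ 5 ⊕ C = 7.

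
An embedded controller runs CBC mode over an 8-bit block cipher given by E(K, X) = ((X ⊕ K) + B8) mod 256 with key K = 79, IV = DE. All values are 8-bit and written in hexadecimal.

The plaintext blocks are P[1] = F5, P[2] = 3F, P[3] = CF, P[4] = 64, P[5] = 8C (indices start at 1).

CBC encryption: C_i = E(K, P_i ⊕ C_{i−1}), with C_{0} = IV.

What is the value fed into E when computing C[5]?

C[1]: P[1] ⊕ DE = 2B; E(K, 2B) = 0A.
C[2]: P[2] ⊕ 0A = 35; E(K, 35) = 04.
C[3]: P[3] ⊕ 04 = CB; E(K, CB) = 6A.
C[4]: P[4] ⊕ 6A = 0E; E(K, 0E) = 2F.
C[5]: P[5] ⊕ 2F = A3; E(K, A3) = 92.
So the input to E for block [5] is A3.

A3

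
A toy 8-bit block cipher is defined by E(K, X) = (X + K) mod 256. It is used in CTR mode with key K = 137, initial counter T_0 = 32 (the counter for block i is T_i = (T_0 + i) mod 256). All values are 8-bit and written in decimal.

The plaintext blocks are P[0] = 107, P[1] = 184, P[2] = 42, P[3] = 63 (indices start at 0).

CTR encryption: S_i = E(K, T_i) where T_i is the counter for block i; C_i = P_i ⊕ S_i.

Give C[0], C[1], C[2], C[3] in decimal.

C[0]: T = 32, S = E(K, T) = 169; 107 ⊕ 169 = 194.
C[1]: T = 33, S = E(K, T) = 170; 184 ⊕ 170 = 18.
C[2]: T = 34, S = E(K, T) = 171; 42 ⊕ 171 = 129.
C[3]: T = 35, S = E(K, T) = 172; 63 ⊕ 172 = 147.

C[0] = 194, C[1] = 18, C[2] = 129, C[3] = 147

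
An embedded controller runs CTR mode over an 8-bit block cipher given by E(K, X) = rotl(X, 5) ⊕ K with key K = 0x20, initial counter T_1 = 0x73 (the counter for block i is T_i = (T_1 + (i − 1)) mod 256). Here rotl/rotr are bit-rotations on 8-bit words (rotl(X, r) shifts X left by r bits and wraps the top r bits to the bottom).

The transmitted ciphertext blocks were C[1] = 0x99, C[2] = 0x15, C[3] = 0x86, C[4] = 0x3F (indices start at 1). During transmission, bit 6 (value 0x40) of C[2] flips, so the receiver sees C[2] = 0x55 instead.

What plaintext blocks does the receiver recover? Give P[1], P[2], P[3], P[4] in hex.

CTR decryption: S_i = E(K, T_i) where T_i is the counter for block i; P_i = C_i ⊕ S_i.
Only C[2] changed, to 0x55. In CTR, a change in C_i flips the same bit in P_i only; the keystream is unaffected. Decrypting the received ciphertext:
P[1]: T = 0x73, S = E(K, T) = 0x4E; 0x99 ⊕ 0x4E = 0xD7.
P[2]: T = 0x74, S = E(K, T) = 0xAE; 0x55 ⊕ 0xAE = 0xFB.
P[3]: T = 0x75, S = E(K, T) = 0x8E; 0x86 ⊕ 0x8E = 0x08.
P[4]: T = 0x76, S = E(K, T) = 0xEE; 0x3F ⊕ 0xEE = 0xD1.
Blocks that differ from the original plaintext: P[2].

P[1] = 0xD7, P[2] = 0xFB, P[3] = 0x08, P[4] = 0xD1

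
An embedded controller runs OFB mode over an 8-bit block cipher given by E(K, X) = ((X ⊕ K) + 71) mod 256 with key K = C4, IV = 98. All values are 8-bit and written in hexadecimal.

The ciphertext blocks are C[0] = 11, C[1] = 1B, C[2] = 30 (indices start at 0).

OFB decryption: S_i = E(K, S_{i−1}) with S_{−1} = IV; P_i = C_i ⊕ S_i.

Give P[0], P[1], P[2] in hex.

P[0]: S = E(K, 98) = CD; 11 ⊕ CD = DC.
P[1]: S = E(K, CD) = 7A; 1B ⊕ 7A = 61.
P[2]: S = E(K, 7A) = 2F; 30 ⊕ 2F = 1F.

P[0] = DC, P[1] = 61, P[2] = 1F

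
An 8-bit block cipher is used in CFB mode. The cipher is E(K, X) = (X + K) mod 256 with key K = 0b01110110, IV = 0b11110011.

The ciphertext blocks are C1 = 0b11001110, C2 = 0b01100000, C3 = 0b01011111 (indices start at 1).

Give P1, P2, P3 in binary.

CFB decryption: P_i = C_i ⊕ E(K, C_{i−1}), with C_{0} = IV.
P1: E(K, 0b11110011) = 0b01101001; 0b11001110 ⊕ 0b01101001 = 0b10100111.
P2: E(K, 0b11001110) = 0b01000100; 0b01100000 ⊕ 0b01000100 = 0b00100100.
P3: E(K, 0b01100000) = 0b11010110; 0b01011111 ⊕ 0b11010110 = 0b10001001.

P1 = 0b10100111, P2 = 0b00100100, P3 = 0b10001001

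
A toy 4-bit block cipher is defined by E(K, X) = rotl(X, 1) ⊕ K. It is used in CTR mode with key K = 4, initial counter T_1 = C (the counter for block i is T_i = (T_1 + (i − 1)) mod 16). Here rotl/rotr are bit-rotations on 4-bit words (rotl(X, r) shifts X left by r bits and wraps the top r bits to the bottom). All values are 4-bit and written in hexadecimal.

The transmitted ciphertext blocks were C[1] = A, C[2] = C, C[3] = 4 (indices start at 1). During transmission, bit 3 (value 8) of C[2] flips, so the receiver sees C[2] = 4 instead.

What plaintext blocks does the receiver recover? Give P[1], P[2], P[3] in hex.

P[1] = 7, P[2] = B, P[3] = D

CTR decryption: S_i = E(K, T_i) where T_i is the counter for block i; P_i = C_i ⊕ S_i.
Only C[2] changed, to 4. In CTR, a change in C_i flips the same bit in P_i only; the keystream is unaffected. Decrypting the received ciphertext:
P[1]: T = C, S = E(K, T) = D; A ⊕ D = 7.
P[2]: T = D, S = E(K, T) = F; 4 ⊕ F = B.
P[3]: T = E, S = E(K, T) = 9; 4 ⊕ 9 = D.
Blocks that differ from the original plaintext: P[2].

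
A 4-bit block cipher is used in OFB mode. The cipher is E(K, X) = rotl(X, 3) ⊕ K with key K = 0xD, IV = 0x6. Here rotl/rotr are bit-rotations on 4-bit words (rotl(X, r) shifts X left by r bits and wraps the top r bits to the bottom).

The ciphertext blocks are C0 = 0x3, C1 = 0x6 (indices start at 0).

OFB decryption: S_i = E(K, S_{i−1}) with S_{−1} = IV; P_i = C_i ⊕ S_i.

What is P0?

P0: S = E(K, 0x6) = 0xE; 0x3 ⊕ 0xE = 0xD.

P0 = 0xD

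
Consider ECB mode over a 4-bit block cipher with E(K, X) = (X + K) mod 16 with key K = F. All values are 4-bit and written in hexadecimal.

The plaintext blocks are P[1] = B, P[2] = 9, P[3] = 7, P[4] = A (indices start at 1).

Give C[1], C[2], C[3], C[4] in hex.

C[1] = A, C[2] = 8, C[3] = 6, C[4] = 9

ECB encryption: C_i = E(K, P_i).
C[1]: E(K, B) = A.
C[2]: E(K, 9) = 8.
C[3]: E(K, 7) = 6.
C[4]: E(K, A) = 9.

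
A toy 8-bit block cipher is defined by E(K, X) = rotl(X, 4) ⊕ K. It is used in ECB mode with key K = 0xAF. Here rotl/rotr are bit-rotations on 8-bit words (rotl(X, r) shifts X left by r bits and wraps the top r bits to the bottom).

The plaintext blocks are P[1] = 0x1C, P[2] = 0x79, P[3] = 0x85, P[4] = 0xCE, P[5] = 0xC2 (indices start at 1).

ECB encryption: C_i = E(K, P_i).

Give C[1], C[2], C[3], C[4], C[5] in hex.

C[1]: E(K, 0x1C) = 0x6E.
C[2]: E(K, 0x79) = 0x38.
C[3]: E(K, 0x85) = 0xF7.
C[4]: E(K, 0xCE) = 0x43.
C[5]: E(K, 0xC2) = 0x83.

C[1] = 0x6E, C[2] = 0x38, C[3] = 0xF7, C[4] = 0x43, C[5] = 0x83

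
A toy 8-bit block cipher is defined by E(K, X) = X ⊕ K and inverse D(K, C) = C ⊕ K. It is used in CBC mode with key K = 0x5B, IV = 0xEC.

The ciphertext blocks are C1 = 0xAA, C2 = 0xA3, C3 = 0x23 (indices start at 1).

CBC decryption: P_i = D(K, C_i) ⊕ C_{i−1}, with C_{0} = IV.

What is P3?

P3 = 0xDB

P3: D(K, 0x23) = 0x78; 0x78 ⊕ 0xA3 = 0xDB.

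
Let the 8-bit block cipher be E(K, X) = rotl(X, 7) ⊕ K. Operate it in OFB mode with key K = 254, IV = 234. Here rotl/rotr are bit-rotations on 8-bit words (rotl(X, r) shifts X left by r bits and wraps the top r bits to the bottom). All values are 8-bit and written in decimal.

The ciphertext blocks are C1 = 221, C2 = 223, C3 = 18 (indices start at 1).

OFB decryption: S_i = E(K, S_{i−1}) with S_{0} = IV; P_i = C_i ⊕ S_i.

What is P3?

P3 = 113

P1: S = E(K, 234) = 139; 221 ⊕ 139 = 86.
P2: S = E(K, 139) = 59; 223 ⊕ 59 = 228.
P3: S = E(K, 59) = 99; 18 ⊕ 99 = 113.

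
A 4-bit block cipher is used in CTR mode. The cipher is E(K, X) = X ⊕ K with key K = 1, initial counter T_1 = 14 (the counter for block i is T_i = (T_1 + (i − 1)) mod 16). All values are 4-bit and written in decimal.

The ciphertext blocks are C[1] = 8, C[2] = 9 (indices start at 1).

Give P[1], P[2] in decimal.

P[1] = 7, P[2] = 7

CTR decryption: S_i = E(K, T_i) where T_i is the counter for block i; P_i = C_i ⊕ S_i.
P[1]: T = 14, S = E(K, T) = 15; 8 ⊕ 15 = 7.
P[2]: T = 15, S = E(K, T) = 14; 9 ⊕ 14 = 7.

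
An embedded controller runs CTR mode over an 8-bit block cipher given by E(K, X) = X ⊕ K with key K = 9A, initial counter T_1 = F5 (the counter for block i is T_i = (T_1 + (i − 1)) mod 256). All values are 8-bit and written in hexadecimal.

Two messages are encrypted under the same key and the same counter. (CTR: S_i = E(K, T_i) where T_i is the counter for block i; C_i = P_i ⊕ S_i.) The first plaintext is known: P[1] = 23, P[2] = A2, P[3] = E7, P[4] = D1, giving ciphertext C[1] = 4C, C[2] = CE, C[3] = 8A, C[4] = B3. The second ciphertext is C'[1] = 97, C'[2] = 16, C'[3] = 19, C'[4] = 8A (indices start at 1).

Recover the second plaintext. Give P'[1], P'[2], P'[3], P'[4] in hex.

P'[1] = F8, P'[2] = 7A, P'[3] = 74, P'[4] = E8

In CTR with a reused counter, both messages share the same keystream S_i, so C_i ⊕ C'_i = P_i ⊕ P'_i and thus P'_i = P_i ⊕ C_i ⊕ C'_i.
P'[1]: 23 ⊕ 4C ⊕ 97 = F8.
P'[2]: A2 ⊕ CE ⊕ 16 = 7A.
P'[3]: E7 ⊕ 8A ⊕ 19 = 74.
P'[4]: D1 ⊕ B3 ⊕ 8A = E8.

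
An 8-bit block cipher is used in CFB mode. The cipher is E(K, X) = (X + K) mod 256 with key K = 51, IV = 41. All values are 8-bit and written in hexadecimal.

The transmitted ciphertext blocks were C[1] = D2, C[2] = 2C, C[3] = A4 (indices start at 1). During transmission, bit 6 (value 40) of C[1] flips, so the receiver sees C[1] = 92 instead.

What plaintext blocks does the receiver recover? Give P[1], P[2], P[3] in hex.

P[1] = 00, P[2] = CF, P[3] = D9

CFB decryption: P_i = C_i ⊕ E(K, C_{i−1}), with C_{0} = IV.
Only C[1] changed, to 92. In CFB, a change in C_i flips the same bit in P_i and garbles P_{i+1}. Decrypting the received ciphertext:
P[1]: E(K, 41) = 92; 92 ⊕ 92 = 00.
P[2]: E(K, 92) = E3; 2C ⊕ E3 = CF.
P[3]: E(K, 2C) = 7D; A4 ⊕ 7D = D9.
Blocks that differ from the original plaintext: P[1], P[2].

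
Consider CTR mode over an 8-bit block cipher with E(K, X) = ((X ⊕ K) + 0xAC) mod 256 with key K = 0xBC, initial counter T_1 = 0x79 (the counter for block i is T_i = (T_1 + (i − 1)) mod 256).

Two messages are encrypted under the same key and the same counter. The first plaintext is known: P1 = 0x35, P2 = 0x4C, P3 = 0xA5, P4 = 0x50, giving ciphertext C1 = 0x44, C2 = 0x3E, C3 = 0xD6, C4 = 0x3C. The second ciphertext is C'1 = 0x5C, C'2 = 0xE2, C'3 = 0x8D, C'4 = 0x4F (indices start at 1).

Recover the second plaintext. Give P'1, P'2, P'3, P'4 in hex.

P'1 = 0x2D, P'2 = 0x90, P'3 = 0xFE, P'4 = 0x23

In CTR with a reused counter, both messages share the same keystream S_i, so C_i ⊕ C'_i = P_i ⊕ P'_i and thus P'_i = P_i ⊕ C_i ⊕ C'_i.
P'1: 0x35 ⊕ 0x44 ⊕ 0x5C = 0x2D.
P'2: 0x4C ⊕ 0x3E ⊕ 0xE2 = 0x90.
P'3: 0xA5 ⊕ 0xD6 ⊕ 0x8D = 0xFE.
P'4: 0x50 ⊕ 0x3C ⊕ 0x4F = 0x23.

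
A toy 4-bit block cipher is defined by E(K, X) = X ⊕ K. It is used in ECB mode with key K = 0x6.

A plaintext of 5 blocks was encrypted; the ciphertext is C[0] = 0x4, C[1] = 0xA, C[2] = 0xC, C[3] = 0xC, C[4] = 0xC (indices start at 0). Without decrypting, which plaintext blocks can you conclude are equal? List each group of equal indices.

ECB encrypts each block independently with the same key, so equal ciphertext blocks imply equal plaintext blocks.
C[2] = C[3] = C[4] = 0xC, so P[2] = P[3] = P[4].

P[2] = P[3] = P[4]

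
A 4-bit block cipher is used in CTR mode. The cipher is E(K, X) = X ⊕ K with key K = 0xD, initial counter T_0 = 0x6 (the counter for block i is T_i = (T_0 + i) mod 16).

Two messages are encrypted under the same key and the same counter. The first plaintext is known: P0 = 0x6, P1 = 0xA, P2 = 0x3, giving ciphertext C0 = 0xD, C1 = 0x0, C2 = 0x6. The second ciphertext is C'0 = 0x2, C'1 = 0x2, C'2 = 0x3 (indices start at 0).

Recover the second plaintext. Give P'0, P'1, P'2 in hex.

P'0 = 0x9, P'1 = 0x8, P'2 = 0x6

In CTR with a reused counter, both messages share the same keystream S_i, so C_i ⊕ C'_i = P_i ⊕ P'_i and thus P'_i = P_i ⊕ C_i ⊕ C'_i.
P'0: 0x6 ⊕ 0xD ⊕ 0x2 = 0x9.
P'1: 0xA ⊕ 0x0 ⊕ 0x2 = 0x8.
P'2: 0x3 ⊕ 0x6 ⊕ 0x3 = 0x6.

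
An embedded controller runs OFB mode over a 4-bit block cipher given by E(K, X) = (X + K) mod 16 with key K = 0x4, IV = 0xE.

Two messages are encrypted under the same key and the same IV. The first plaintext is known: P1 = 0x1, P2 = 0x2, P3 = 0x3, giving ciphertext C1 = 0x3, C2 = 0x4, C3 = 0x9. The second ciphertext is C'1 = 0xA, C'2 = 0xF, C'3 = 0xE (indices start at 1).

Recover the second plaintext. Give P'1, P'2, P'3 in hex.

In OFB with a reused IV, both messages share the same keystream S_i, so C_i ⊕ C'_i = P_i ⊕ P'_i and thus P'_i = P_i ⊕ C_i ⊕ C'_i.
P'1: 0x1 ⊕ 0x3 ⊕ 0xA = 0x8.
P'2: 0x2 ⊕ 0x4 ⊕ 0xF = 0x9.
P'3: 0x3 ⊕ 0x9 ⊕ 0xE = 0x4.

P'1 = 0x8, P'2 = 0x9, P'3 = 0x4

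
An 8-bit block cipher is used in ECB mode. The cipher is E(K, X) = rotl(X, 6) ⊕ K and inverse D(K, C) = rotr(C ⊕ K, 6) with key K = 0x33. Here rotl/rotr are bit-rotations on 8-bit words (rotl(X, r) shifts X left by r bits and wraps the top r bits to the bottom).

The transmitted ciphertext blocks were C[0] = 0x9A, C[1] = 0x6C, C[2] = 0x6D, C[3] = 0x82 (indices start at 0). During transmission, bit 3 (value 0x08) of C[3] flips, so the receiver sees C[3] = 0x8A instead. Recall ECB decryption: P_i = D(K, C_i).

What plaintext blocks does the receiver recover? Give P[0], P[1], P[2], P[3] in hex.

P[0] = 0xA6, P[1] = 0x7D, P[2] = 0x79, P[3] = 0xE6

Only C[3] changed, to 0x8A. In ECB, a change in C_i affects only P_i. Decrypting the received ciphertext:
P[0]: D(K, 0x9A) = 0xA6.
P[1]: D(K, 0x6C) = 0x7D.
P[2]: D(K, 0x6D) = 0x79.
P[3]: D(K, 0x8A) = 0xE6.
Blocks that differ from the original plaintext: P[3].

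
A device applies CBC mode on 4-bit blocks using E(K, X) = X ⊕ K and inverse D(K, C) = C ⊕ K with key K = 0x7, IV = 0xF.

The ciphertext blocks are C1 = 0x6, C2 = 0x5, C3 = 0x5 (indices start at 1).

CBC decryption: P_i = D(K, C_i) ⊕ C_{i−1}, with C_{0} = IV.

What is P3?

P3 = 0x7

P3: D(K, 0x5) = 0x2; 0x2 ⊕ 0x5 = 0x7.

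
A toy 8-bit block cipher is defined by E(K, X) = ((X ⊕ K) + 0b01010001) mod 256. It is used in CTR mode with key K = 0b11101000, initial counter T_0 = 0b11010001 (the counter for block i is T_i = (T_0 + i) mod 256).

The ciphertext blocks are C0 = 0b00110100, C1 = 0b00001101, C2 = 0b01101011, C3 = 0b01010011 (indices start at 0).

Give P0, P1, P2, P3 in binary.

CTR decryption: S_i = E(K, T_i) where T_i is the counter for block i; P_i = C_i ⊕ S_i.
P0: T = 0b11010001, S = E(K, T) = 0b10001010; 0b00110100 ⊕ 0b10001010 = 0b10111110.
P1: T = 0b11010010, S = E(K, T) = 0b10001011; 0b00001101 ⊕ 0b10001011 = 0b10000110.
P2: T = 0b11010011, S = E(K, T) = 0b10001100; 0b01101011 ⊕ 0b10001100 = 0b11100111.
P3: T = 0b11010100, S = E(K, T) = 0b10001101; 0b01010011 ⊕ 0b10001101 = 0b11011110.

P0 = 0b10111110, P1 = 0b10000110, P2 = 0b11100111, P3 = 0b11011110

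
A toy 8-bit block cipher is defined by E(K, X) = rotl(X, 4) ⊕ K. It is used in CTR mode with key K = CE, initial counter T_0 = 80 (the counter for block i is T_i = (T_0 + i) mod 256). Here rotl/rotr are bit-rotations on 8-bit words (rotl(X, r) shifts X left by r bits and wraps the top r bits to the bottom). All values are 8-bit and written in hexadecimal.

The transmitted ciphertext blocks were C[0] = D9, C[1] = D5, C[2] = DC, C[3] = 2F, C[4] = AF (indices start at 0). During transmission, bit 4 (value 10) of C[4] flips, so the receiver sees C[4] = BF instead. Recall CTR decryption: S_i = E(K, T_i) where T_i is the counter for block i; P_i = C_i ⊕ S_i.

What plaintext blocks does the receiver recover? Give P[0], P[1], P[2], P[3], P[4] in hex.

P[0] = 1F, P[1] = 03, P[2] = 3A, P[3] = D9, P[4] = 39

Only C[4] changed, to BF. In CTR, a change in C_i flips the same bit in P_i only; the keystream is unaffected. Decrypting the received ciphertext:
P[0]: T = 80, S = E(K, T) = C6; D9 ⊕ C6 = 1F.
P[1]: T = 81, S = E(K, T) = D6; D5 ⊕ D6 = 03.
P[2]: T = 82, S = E(K, T) = E6; DC ⊕ E6 = 3A.
P[3]: T = 83, S = E(K, T) = F6; 2F ⊕ F6 = D9.
P[4]: T = 84, S = E(K, T) = 86; BF ⊕ 86 = 39.
Blocks that differ from the original plaintext: P[4].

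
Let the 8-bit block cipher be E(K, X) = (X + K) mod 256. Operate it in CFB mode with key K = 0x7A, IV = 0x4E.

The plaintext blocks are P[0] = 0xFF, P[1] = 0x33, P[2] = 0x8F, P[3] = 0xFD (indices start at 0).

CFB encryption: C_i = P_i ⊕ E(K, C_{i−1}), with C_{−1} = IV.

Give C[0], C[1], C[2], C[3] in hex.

C[0]: E(K, 0x4E) = 0xC8; 0xFF ⊕ 0xC8 = 0x37.
C[1]: E(K, 0x37) = 0xB1; 0x33 ⊕ 0xB1 = 0x82.
C[2]: E(K, 0x82) = 0xFC; 0x8F ⊕ 0xFC = 0x73.
C[3]: E(K, 0x73) = 0xED; 0xFD ⊕ 0xED = 0x10.

C[0] = 0x37, C[1] = 0x82, C[2] = 0x73, C[3] = 0x10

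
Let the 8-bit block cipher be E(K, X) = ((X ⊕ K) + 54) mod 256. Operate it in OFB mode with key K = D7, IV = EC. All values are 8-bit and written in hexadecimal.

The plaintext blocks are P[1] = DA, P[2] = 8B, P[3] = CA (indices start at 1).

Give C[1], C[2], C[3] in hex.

C[1] = 55, C[2] = 27, C[3] = 05

OFB encryption: S_i = E(K, S_{i−1}) with S_{0} = IV; C_i = P_i ⊕ S_i.
C[1]: S = E(K, EC) = 8F; DA ⊕ 8F = 55.
C[2]: S = E(K, 8F) = AC; 8B ⊕ AC = 27.
C[3]: S = E(K, AC) = CF; CA ⊕ CF = 05.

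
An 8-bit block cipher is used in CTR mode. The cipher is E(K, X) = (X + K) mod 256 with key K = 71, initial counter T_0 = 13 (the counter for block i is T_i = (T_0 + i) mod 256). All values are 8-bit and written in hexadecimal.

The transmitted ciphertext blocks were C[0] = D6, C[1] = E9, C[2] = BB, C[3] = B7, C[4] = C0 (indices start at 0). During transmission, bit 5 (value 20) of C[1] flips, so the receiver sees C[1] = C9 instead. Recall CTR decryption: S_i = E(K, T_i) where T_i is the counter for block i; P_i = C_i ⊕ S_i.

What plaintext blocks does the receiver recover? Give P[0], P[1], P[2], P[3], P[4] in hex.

P[0] = 52, P[1] = 4C, P[2] = 3D, P[3] = 30, P[4] = 48

Only C[1] changed, to C9. In CTR, a change in C_i flips the same bit in P_i only; the keystream is unaffected. Decrypting the received ciphertext:
P[0]: T = 13, S = E(K, T) = 84; D6 ⊕ 84 = 52.
P[1]: T = 14, S = E(K, T) = 85; C9 ⊕ 85 = 4C.
P[2]: T = 15, S = E(K, T) = 86; BB ⊕ 86 = 3D.
P[3]: T = 16, S = E(K, T) = 87; B7 ⊕ 87 = 30.
P[4]: T = 17, S = E(K, T) = 88; C0 ⊕ 88 = 48.
Blocks that differ from the original plaintext: P[1].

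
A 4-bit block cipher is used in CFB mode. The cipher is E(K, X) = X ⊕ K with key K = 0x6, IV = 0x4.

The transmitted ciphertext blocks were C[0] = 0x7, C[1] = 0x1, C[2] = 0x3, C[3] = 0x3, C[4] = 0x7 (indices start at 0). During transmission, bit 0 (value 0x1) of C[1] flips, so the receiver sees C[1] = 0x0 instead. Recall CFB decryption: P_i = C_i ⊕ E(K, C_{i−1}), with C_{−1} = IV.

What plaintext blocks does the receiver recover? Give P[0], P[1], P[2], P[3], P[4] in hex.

P[0] = 0x5, P[1] = 0x1, P[2] = 0x5, P[3] = 0x6, P[4] = 0x2

Only C[1] changed, to 0x0. In CFB, a change in C_i flips the same bit in P_i and garbles P_{i+1}. Decrypting the received ciphertext:
P[0]: E(K, 0x4) = 0x2; 0x7 ⊕ 0x2 = 0x5.
P[1]: E(K, 0x7) = 0x1; 0x0 ⊕ 0x1 = 0x1.
P[2]: E(K, 0x0) = 0x6; 0x3 ⊕ 0x6 = 0x5.
P[3]: E(K, 0x3) = 0x5; 0x3 ⊕ 0x5 = 0x6.
P[4]: E(K, 0x3) = 0x5; 0x7 ⊕ 0x5 = 0x2.
Blocks that differ from the original plaintext: P[1], P[2].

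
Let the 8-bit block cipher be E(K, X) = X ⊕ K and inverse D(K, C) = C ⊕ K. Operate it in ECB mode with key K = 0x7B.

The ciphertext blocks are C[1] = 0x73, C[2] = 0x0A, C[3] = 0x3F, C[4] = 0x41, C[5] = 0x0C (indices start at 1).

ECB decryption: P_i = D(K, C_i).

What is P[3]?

P[3]: D(K, 0x3F) = 0x44.

P[3] = 0x44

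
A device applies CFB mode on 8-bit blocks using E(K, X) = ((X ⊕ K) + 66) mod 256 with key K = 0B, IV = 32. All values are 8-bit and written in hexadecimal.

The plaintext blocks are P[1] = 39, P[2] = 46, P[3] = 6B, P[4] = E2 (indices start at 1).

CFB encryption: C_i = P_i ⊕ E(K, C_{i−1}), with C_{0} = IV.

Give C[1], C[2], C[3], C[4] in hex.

C[1]: E(K, 32) = 9F; 39 ⊕ 9F = A6.
C[2]: E(K, A6) = 13; 46 ⊕ 13 = 55.
C[3]: E(K, 55) = C4; 6B ⊕ C4 = AF.
C[4]: E(K, AF) = 0A; E2 ⊕ 0A = E8.

C[1] = A6, C[2] = 55, C[3] = AF, C[4] = E8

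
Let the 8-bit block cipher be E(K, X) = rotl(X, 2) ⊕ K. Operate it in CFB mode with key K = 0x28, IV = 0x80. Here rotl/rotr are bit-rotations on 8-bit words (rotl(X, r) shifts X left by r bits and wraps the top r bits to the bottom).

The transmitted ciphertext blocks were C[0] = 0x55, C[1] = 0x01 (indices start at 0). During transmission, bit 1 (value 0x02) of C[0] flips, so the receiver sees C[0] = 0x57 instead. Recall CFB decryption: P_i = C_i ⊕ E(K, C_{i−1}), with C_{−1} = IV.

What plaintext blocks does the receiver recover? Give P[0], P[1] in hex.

P[0] = 0x7D, P[1] = 0x74

Only C[0] changed, to 0x57. In CFB, a change in C_i flips the same bit in P_i and garbles P_{i+1}. Decrypting the received ciphertext:
P[0]: E(K, 0x80) = 0x2A; 0x57 ⊕ 0x2A = 0x7D.
P[1]: E(K, 0x57) = 0x75; 0x01 ⊕ 0x75 = 0x74.
Blocks that differ from the original plaintext: P[0], P[1].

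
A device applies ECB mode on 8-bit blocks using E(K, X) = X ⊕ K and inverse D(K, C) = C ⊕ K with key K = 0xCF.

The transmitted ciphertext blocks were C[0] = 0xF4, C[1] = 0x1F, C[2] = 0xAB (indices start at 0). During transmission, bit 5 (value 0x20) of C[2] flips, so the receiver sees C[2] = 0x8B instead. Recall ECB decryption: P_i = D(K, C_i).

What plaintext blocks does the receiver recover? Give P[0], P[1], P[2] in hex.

P[0] = 0x3B, P[1] = 0xD0, P[2] = 0x44

Only C[2] changed, to 0x8B. In ECB, a change in C_i affects only P_i. Decrypting the received ciphertext:
P[0]: D(K, 0xF4) = 0x3B.
P[1]: D(K, 0x1F) = 0xD0.
P[2]: D(K, 0x8B) = 0x44.
Blocks that differ from the original plaintext: P[2].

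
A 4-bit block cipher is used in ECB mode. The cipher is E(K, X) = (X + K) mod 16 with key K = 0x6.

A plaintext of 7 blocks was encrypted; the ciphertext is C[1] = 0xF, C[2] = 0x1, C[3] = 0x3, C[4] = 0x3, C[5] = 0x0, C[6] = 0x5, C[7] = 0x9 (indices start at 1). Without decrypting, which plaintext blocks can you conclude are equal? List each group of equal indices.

P[3] = P[4]

ECB encrypts each block independently with the same key, so equal ciphertext blocks imply equal plaintext blocks.
C[3] = C[4] = 0x3, so P[3] = P[4].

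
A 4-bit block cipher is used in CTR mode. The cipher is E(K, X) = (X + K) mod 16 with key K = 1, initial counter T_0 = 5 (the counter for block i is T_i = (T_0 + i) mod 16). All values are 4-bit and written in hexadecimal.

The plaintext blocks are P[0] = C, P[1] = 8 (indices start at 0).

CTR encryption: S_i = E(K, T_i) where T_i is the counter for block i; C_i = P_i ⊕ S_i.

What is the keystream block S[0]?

6

C[0]: T = 5, S = E(K, T) = 6; C ⊕ 6 = A.
So S[0] = 6.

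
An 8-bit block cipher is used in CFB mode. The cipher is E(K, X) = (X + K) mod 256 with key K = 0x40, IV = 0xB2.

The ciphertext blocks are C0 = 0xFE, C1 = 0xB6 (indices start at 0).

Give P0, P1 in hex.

P0 = 0x0C, P1 = 0x88

CFB decryption: P_i = C_i ⊕ E(K, C_{i−1}), with C_{−1} = IV.
P0: E(K, 0xB2) = 0xF2; 0xFE ⊕ 0xF2 = 0x0C.
P1: E(K, 0xFE) = 0x3E; 0xB6 ⊕ 0x3E = 0x88.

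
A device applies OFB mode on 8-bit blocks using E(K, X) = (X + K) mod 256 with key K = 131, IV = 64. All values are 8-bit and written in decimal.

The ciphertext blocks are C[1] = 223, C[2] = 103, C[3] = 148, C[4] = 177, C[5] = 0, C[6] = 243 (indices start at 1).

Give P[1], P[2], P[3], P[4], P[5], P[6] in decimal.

P[1] = 28, P[2] = 33, P[3] = 93, P[4] = 253, P[5] = 207, P[6] = 161

OFB decryption: S_i = E(K, S_{i−1}) with S_{0} = IV; P_i = C_i ⊕ S_i.
P[1]: S = E(K, 64) = 195; 223 ⊕ 195 = 28.
P[2]: S = E(K, 195) = 70; 103 ⊕ 70 = 33.
P[3]: S = E(K, 70) = 201; 148 ⊕ 201 = 93.
P[4]: S = E(K, 201) = 76; 177 ⊕ 76 = 253.
P[5]: S = E(K, 76) = 207; 0 ⊕ 207 = 207.
P[6]: S = E(K, 207) = 82; 243 ⊕ 82 = 161.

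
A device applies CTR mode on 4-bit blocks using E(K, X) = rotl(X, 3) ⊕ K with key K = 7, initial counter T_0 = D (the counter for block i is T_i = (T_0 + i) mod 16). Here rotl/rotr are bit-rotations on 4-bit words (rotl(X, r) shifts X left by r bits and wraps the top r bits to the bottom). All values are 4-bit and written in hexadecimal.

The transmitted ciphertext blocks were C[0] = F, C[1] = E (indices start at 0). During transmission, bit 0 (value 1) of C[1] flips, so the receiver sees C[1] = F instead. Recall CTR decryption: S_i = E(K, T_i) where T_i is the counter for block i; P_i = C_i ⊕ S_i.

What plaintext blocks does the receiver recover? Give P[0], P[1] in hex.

Only C[1] changed, to F. In CTR, a change in C_i flips the same bit in P_i only; the keystream is unaffected. Decrypting the received ciphertext:
P[0]: T = D, S = E(K, T) = 9; F ⊕ 9 = 6.
P[1]: T = E, S = E(K, T) = 0; F ⊕ 0 = F.
Blocks that differ from the original plaintext: P[1].

P[0] = 6, P[1] = F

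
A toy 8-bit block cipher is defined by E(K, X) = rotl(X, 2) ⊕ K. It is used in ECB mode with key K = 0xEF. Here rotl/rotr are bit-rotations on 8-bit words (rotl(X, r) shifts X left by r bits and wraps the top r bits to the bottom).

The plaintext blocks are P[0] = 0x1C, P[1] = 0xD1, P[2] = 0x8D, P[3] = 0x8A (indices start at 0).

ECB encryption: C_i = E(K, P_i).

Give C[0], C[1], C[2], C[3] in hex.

C[0] = 0x9F, C[1] = 0xA8, C[2] = 0xD9, C[3] = 0xC5

C[0]: E(K, 0x1C) = 0x9F.
C[1]: E(K, 0xD1) = 0xA8.
C[2]: E(K, 0x8D) = 0xD9.
C[3]: E(K, 0x8A) = 0xC5.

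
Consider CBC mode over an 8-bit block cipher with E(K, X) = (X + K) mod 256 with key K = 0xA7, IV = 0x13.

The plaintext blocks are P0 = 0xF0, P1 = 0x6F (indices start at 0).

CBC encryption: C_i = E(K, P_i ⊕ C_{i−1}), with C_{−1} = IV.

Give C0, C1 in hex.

C0 = 0x8A, C1 = 0x8C

C0: P0 ⊕ 0x13 = 0xE3; E(K, 0xE3) = 0x8A.
C1: P1 ⊕ 0x8A = 0xE5; E(K, 0xE5) = 0x8C.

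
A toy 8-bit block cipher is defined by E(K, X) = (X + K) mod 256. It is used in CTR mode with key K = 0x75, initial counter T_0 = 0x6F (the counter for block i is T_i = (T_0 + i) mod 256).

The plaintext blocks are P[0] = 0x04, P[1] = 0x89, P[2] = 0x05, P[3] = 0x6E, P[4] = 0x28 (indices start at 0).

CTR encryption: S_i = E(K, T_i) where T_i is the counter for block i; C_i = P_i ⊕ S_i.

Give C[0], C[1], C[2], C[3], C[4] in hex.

C[0]: T = 0x6F, S = E(K, T) = 0xE4; 0x04 ⊕ 0xE4 = 0xE0.
C[1]: T = 0x70, S = E(K, T) = 0xE5; 0x89 ⊕ 0xE5 = 0x6C.
C[2]: T = 0x71, S = E(K, T) = 0xE6; 0x05 ⊕ 0xE6 = 0xE3.
C[3]: T = 0x72, S = E(K, T) = 0xE7; 0x6E ⊕ 0xE7 = 0x89.
C[4]: T = 0x73, S = E(K, T) = 0xE8; 0x28 ⊕ 0xE8 = 0xC0.

C[0] = 0xE0, C[1] = 0x6C, C[2] = 0xE3, C[3] = 0x89, C[4] = 0xC0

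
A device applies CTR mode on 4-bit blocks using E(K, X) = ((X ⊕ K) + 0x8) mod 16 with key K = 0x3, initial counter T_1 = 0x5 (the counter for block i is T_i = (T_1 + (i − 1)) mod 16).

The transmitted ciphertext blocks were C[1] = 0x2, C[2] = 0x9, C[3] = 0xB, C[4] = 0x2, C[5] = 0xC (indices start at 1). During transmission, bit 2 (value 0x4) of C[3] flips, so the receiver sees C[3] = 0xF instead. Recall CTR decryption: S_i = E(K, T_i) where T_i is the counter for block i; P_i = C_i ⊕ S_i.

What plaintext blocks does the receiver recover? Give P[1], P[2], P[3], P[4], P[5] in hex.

Only C[3] changed, to 0xF. In CTR, a change in C_i flips the same bit in P_i only; the keystream is unaffected. Decrypting the received ciphertext:
P[1]: T = 0x5, S = E(K, T) = 0xE; 0x2 ⊕ 0xE = 0xC.
P[2]: T = 0x6, S = E(K, T) = 0xD; 0x9 ⊕ 0xD = 0x4.
P[3]: T = 0x7, S = E(K, T) = 0xC; 0xF ⊕ 0xC = 0x3.
P[4]: T = 0x8, S = E(K, T) = 0x3; 0x2 ⊕ 0x3 = 0x1.
P[5]: T = 0x9, S = E(K, T) = 0x2; 0xC ⊕ 0x2 = 0xE.
Blocks that differ from the original plaintext: P[3].

P[1] = 0xC, P[2] = 0x4, P[3] = 0x3, P[4] = 0x1, P[5] = 0xE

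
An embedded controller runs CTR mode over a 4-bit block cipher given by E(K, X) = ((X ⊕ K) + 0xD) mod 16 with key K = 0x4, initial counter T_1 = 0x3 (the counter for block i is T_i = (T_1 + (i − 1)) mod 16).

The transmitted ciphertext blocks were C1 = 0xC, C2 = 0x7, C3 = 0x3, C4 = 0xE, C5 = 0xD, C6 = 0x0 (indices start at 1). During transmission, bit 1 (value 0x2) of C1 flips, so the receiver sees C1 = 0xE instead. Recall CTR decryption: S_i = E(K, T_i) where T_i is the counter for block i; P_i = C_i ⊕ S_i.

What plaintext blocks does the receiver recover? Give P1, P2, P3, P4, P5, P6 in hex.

Only C1 changed, to 0xE. In CTR, a change in C_i flips the same bit in P_i only; the keystream is unaffected. Decrypting the received ciphertext:
P1: T = 0x3, S = E(K, T) = 0x4; 0xE ⊕ 0x4 = 0xA.
P2: T = 0x4, S = E(K, T) = 0xD; 0x7 ⊕ 0xD = 0xA.
P3: T = 0x5, S = E(K, T) = 0xE; 0x3 ⊕ 0xE = 0xD.
P4: T = 0x6, S = E(K, T) = 0xF; 0xE ⊕ 0xF = 0x1.
P5: T = 0x7, S = E(K, T) = 0x0; 0xD ⊕ 0x0 = 0xD.
P6: T = 0x8, S = E(K, T) = 0x9; 0x0 ⊕ 0x9 = 0x9.
Blocks that differ from the original plaintext: P1.

P1 = 0xA, P2 = 0xA, P3 = 0xD, P4 = 0x1, P5 = 0xD, P6 = 0x9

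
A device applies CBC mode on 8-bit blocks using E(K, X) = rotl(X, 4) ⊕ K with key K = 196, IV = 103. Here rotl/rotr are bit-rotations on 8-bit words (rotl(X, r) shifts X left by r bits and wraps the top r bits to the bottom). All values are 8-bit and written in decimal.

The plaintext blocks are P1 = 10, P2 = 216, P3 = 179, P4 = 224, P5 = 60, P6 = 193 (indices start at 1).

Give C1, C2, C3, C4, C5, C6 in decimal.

C1 = 18, C2 = 104, C3 = 121, C4 = 93, C5 = 210, C6 = 245

CBC encryption: C_i = E(K, P_i ⊕ C_{i−1}), with C_{0} = IV.
C1: P1 ⊕ 103 = 109; E(K, 109) = 18.
C2: P2 ⊕ 18 = 202; E(K, 202) = 104.
C3: P3 ⊕ 104 = 219; E(K, 219) = 121.
C4: P4 ⊕ 121 = 153; E(K, 153) = 93.
C5: P5 ⊕ 93 = 97; E(K, 97) = 210.
C6: P6 ⊕ 210 = 19; E(K, 19) = 245.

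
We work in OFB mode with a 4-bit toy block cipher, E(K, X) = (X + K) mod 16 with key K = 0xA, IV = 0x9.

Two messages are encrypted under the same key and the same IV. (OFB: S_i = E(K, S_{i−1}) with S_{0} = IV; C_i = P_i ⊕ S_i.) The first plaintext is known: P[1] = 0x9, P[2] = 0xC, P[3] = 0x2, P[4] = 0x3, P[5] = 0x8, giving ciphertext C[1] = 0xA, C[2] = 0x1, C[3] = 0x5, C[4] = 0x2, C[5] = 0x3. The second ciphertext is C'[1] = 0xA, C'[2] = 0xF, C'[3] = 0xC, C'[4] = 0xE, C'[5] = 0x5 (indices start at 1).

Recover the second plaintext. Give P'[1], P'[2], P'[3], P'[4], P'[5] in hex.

P'[1] = 0x9, P'[2] = 0x2, P'[3] = 0xB, P'[4] = 0xF, P'[5] = 0xE

In OFB with a reused IV, both messages share the same keystream S_i, so C_i ⊕ C'_i = P_i ⊕ P'_i and thus P'_i = P_i ⊕ C_i ⊕ C'_i.
P'[1]: 0x9 ⊕ 0xA ⊕ 0xA = 0x9.
P'[2]: 0xC ⊕ 0x1 ⊕ 0xF = 0x2.
P'[3]: 0x2 ⊕ 0x5 ⊕ 0xC = 0xB.
P'[4]: 0x3 ⊕ 0x2 ⊕ 0xE = 0xF.
P'[5]: 0x8 ⊕ 0x3 ⊕ 0x5 = 0xE.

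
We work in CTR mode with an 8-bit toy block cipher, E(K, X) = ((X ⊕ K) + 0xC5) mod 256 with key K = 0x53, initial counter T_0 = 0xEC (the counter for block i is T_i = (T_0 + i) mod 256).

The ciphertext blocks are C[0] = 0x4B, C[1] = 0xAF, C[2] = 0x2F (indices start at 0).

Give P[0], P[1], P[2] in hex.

P[0] = 0xCF, P[1] = 0x2C, P[2] = 0xAD

CTR decryption: S_i = E(K, T_i) where T_i is the counter for block i; P_i = C_i ⊕ S_i.
P[0]: T = 0xEC, S = E(K, T) = 0x84; 0x4B ⊕ 0x84 = 0xCF.
P[1]: T = 0xED, S = E(K, T) = 0x83; 0xAF ⊕ 0x83 = 0x2C.
P[2]: T = 0xEE, S = E(K, T) = 0x82; 0x2F ⊕ 0x82 = 0xAD.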